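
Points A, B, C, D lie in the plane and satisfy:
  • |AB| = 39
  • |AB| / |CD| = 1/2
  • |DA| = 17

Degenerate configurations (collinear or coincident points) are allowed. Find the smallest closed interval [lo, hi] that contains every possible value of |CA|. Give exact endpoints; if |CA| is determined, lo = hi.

|AB| ∈ {39}
|AD| ∈ {17}
|CD| ∈ {78}
|BD| ∈ [22, 56]
|AC| ∈ [61, 95]
|BC| ∈ [22, 134]

|CA| ∈ [61, 95]  (≈ [61.0000, 95.0000])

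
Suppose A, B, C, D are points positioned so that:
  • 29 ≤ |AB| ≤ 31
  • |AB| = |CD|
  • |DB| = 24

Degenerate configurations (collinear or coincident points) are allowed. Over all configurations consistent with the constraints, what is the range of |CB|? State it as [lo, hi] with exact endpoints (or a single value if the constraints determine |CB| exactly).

|CB| ∈ [5, 55]  (≈ [5.0000, 55.0000])

|AB| ∈ [29, 31]
|BD| ∈ {24}
|CD| ∈ [29, 31]
|AD| ∈ [5, 55]
|BC| ∈ [5, 55]
|AC| ∈ [0, 86]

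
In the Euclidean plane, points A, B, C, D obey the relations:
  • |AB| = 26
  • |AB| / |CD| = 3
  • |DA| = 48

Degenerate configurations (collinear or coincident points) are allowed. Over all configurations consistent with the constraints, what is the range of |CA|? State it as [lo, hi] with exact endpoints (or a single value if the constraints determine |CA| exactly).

|AB| ∈ {26}
|AD| ∈ {48}
|CD| ∈ {26/3}
|BD| ∈ [22, 74]
|AC| ∈ [118/3, 170/3]
|BC| ∈ [40/3, 248/3]

|CA| ∈ [118/3, 170/3]  (≈ [39.3333, 56.6667])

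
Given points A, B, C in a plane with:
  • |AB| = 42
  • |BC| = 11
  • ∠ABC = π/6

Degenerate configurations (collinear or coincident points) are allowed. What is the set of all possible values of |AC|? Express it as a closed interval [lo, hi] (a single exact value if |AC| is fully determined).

|AB| ∈ {42}
|BC| ∈ {11}
|AC| ∈ {√(1885 - 462·√(3))}

|AC| = √(1885 - 462·√(3))  (≈ 32.9362)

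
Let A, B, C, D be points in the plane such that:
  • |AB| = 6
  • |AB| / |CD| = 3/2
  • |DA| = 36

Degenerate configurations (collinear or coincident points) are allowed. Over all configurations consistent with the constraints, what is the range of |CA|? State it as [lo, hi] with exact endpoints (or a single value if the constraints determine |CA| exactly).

|AB| ∈ {6}
|AD| ∈ {36}
|CD| ∈ {4}
|BD| ∈ [30, 42]
|AC| ∈ [32, 40]
|BC| ∈ [26, 46]

|CA| ∈ [32, 40]  (≈ [32.0000, 40.0000])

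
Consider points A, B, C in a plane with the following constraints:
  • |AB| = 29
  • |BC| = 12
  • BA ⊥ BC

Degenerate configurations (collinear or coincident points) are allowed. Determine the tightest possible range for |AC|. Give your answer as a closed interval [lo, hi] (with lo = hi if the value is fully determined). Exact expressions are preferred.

|AC| = √(985)  (≈ 31.3847)

|AB| ∈ {29}
|BC| ∈ {12}
|AC| ∈ {√(985)}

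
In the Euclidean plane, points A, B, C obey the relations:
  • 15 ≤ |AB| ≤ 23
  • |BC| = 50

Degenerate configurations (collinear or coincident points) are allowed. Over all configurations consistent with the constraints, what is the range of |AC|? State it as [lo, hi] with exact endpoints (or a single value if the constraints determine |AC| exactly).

|AB| ∈ [15, 23]
|BC| ∈ {50}
|AC| ∈ [27, 73]

|AC| ∈ [27, 73]  (≈ [27.0000, 73.0000])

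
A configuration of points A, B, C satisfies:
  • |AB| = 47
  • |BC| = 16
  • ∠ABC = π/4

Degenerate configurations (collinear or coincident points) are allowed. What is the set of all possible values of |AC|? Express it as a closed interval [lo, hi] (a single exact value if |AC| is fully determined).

|AB| ∈ {47}
|BC| ∈ {16}
|AC| ∈ {√(2465 - 752·√(2))}

|AC| = √(2465 - 752·√(2))  (≈ 37.4368)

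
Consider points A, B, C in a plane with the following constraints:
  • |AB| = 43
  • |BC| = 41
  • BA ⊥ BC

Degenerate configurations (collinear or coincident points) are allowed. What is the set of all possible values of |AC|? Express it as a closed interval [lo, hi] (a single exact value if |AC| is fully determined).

|AC| = √(3530)  (≈ 59.4138)

|AB| ∈ {43}
|BC| ∈ {41}
|AC| ∈ {√(3530)}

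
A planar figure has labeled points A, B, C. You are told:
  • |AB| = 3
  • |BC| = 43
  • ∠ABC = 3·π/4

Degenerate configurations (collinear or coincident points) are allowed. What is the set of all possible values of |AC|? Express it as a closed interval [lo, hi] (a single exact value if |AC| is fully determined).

|AB| ∈ {3}
|BC| ∈ {43}
|AC| ∈ {√(129·√(2) + 1858)}

|AC| = √(129·√(2) + 1858)  (≈ 45.1712)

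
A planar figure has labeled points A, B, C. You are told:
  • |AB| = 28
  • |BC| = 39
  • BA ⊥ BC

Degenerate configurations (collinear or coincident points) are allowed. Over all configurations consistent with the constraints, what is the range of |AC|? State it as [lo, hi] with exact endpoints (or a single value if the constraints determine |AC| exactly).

|AC| = √(2305)  (≈ 48.0104)

|AB| ∈ {28}
|BC| ∈ {39}
|AC| ∈ {√(2305)}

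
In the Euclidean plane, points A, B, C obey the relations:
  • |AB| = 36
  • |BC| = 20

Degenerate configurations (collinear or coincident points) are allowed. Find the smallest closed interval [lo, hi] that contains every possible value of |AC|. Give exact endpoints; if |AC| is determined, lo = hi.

|AC| ∈ [16, 56]  (≈ [16.0000, 56.0000])

|AB| ∈ {36}
|BC| ∈ {20}
|AC| ∈ [16, 56]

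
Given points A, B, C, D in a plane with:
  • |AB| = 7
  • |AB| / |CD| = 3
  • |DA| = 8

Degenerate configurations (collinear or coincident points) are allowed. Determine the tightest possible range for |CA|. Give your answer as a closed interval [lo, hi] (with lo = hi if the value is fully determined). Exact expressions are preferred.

|CA| ∈ [17/3, 31/3]  (≈ [5.6667, 10.3333])

|AB| ∈ {7}
|AD| ∈ {8}
|CD| ∈ {7/3}
|BD| ∈ [1, 15]
|AC| ∈ [17/3, 31/3]
|BC| ∈ [0, 52/3]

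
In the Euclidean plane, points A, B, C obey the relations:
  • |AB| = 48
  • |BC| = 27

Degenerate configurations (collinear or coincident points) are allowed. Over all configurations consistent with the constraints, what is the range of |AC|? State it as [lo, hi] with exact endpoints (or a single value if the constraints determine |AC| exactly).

|AB| ∈ {48}
|BC| ∈ {27}
|AC| ∈ [21, 75]

|AC| ∈ [21, 75]  (≈ [21.0000, 75.0000])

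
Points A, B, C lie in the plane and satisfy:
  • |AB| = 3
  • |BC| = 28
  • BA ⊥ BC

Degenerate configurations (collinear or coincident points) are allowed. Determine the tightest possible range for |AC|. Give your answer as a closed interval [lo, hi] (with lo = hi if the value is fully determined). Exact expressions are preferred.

|AC| = √(793)  (≈ 28.1603)

|AB| ∈ {3}
|BC| ∈ {28}
|AC| ∈ {√(793)}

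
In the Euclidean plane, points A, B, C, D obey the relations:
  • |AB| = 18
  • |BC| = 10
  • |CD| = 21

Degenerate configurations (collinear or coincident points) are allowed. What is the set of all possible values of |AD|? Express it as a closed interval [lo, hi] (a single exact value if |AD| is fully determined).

|AD| ∈ [0, 49]  (≈ [0.0000, 49.0000])

|AB| ∈ {18}
|BC| ∈ {10}
|CD| ∈ {21}
|AC| ∈ [8, 28]
|BD| ∈ [11, 31]
|AD| ∈ [0, 49]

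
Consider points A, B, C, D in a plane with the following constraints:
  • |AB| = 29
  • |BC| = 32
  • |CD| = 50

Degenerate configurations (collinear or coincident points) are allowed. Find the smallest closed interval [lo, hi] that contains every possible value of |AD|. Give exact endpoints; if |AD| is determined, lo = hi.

|AB| ∈ {29}
|BC| ∈ {32}
|CD| ∈ {50}
|AC| ∈ [3, 61]
|BD| ∈ [18, 82]
|AD| ∈ [0, 111]

|AD| ∈ [0, 111]  (≈ [0.0000, 111.0000])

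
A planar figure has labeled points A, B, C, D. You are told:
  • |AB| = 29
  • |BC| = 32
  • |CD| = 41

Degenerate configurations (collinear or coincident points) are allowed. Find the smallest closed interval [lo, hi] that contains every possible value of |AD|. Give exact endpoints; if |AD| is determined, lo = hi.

|AB| ∈ {29}
|BC| ∈ {32}
|CD| ∈ {41}
|AC| ∈ [3, 61]
|BD| ∈ [9, 73]
|AD| ∈ [0, 102]

|AD| ∈ [0, 102]  (≈ [0.0000, 102.0000])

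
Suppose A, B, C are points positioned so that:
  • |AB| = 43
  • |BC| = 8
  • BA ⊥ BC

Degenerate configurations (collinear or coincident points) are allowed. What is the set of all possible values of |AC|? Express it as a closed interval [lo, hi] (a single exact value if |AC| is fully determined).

|AB| ∈ {43}
|BC| ∈ {8}
|AC| ∈ {√(1913)}

|AC| = √(1913)  (≈ 43.7379)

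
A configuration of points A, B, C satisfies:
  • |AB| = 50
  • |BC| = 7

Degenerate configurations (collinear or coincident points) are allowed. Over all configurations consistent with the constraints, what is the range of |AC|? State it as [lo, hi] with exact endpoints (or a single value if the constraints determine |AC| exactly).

|AB| ∈ {50}
|BC| ∈ {7}
|AC| ∈ [43, 57]

|AC| ∈ [43, 57]  (≈ [43.0000, 57.0000])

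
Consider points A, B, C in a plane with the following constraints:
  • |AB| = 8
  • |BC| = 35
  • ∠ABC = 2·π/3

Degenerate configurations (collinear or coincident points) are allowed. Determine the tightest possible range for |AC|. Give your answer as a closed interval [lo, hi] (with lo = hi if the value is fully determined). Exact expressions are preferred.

|AC| = √(1569)  (≈ 39.6106)

|AB| ∈ {8}
|BC| ∈ {35}
|AC| ∈ {√(1569)}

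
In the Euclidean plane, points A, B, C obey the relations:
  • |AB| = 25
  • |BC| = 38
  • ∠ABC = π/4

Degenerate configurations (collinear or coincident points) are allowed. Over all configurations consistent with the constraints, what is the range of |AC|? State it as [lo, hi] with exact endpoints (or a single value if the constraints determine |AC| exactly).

|AC| = √(2069 - 950·√(2))  (≈ 26.9351)

|AB| ∈ {25}
|BC| ∈ {38}
|AC| ∈ {√(2069 - 950·√(2))}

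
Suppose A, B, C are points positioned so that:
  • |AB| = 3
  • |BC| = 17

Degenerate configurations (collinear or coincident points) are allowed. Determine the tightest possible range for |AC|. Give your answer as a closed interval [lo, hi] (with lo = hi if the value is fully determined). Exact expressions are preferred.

|AC| ∈ [14, 20]  (≈ [14.0000, 20.0000])

|AB| ∈ {3}
|BC| ∈ {17}
|AC| ∈ [14, 20]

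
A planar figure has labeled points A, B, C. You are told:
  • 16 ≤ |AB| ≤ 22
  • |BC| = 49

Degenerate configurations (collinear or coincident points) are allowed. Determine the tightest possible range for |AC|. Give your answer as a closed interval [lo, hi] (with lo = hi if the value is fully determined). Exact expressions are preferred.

|AB| ∈ [16, 22]
|BC| ∈ {49}
|AC| ∈ [27, 71]

|AC| ∈ [27, 71]  (≈ [27.0000, 71.0000])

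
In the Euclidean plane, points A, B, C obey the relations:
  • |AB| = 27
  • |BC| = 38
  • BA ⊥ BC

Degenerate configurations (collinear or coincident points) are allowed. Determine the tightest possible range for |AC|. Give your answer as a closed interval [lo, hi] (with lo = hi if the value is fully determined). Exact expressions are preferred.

|AB| ∈ {27}
|BC| ∈ {38}
|AC| ∈ {√(2173)}

|AC| = √(2173)  (≈ 46.6154)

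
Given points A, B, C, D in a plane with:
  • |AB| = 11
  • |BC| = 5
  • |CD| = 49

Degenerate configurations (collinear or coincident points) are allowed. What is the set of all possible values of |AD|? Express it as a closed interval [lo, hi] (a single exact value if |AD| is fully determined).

|AB| ∈ {11}
|BC| ∈ {5}
|CD| ∈ {49}
|AC| ∈ [6, 16]
|BD| ∈ [44, 54]
|AD| ∈ [33, 65]

|AD| ∈ [33, 65]  (≈ [33.0000, 65.0000])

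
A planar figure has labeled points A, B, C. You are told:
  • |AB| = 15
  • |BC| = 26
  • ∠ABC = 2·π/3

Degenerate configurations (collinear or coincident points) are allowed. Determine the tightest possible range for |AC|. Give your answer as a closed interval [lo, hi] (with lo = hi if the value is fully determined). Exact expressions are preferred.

|AC| = √(1291)  (≈ 35.9305)

|AB| ∈ {15}
|BC| ∈ {26}
|AC| ∈ {√(1291)}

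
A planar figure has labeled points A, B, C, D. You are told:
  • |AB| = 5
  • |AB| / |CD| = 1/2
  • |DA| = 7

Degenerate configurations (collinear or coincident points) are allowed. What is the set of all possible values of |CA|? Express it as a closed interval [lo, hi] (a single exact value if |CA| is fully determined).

|CA| ∈ [3, 17]  (≈ [3.0000, 17.0000])

|AB| ∈ {5}
|AD| ∈ {7}
|CD| ∈ {10}
|BD| ∈ [2, 12]
|AC| ∈ [3, 17]
|BC| ∈ [0, 22]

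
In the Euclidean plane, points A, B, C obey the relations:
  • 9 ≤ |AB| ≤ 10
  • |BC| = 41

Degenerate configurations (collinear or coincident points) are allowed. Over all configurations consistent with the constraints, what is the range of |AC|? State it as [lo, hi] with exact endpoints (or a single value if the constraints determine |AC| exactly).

|AC| ∈ [31, 51]  (≈ [31.0000, 51.0000])

|AB| ∈ [9, 10]
|BC| ∈ {41}
|AC| ∈ [31, 51]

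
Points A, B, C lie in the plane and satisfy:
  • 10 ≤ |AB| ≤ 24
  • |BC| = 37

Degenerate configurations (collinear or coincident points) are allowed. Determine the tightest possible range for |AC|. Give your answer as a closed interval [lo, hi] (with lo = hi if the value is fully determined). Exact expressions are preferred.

|AC| ∈ [13, 61]  (≈ [13.0000, 61.0000])

|AB| ∈ [10, 24]
|BC| ∈ {37}
|AC| ∈ [13, 61]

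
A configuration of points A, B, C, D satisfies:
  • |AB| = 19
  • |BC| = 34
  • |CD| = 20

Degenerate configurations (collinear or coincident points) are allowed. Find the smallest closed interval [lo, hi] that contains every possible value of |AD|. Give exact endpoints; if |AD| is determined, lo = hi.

|AD| ∈ [0, 73]  (≈ [0.0000, 73.0000])

|AB| ∈ {19}
|BC| ∈ {34}
|CD| ∈ {20}
|AC| ∈ [15, 53]
|BD| ∈ [14, 54]
|AD| ∈ [0, 73]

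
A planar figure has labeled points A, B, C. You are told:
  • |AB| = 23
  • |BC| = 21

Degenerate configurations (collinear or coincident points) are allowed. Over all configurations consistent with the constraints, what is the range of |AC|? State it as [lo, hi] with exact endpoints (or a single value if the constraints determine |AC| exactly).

|AB| ∈ {23}
|BC| ∈ {21}
|AC| ∈ [2, 44]

|AC| ∈ [2, 44]  (≈ [2.0000, 44.0000])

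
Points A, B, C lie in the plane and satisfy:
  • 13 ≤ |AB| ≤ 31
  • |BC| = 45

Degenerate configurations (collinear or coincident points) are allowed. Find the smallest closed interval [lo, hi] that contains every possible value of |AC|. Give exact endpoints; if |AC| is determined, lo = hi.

|AC| ∈ [14, 76]  (≈ [14.0000, 76.0000])

|AB| ∈ [13, 31]
|BC| ∈ {45}
|AC| ∈ [14, 76]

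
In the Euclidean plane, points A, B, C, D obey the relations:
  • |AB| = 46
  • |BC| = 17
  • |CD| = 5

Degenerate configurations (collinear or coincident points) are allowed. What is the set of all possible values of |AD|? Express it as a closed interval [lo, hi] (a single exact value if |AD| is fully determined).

|AB| ∈ {46}
|BC| ∈ {17}
|CD| ∈ {5}
|AC| ∈ [29, 63]
|BD| ∈ [12, 22]
|AD| ∈ [24, 68]

|AD| ∈ [24, 68]  (≈ [24.0000, 68.0000])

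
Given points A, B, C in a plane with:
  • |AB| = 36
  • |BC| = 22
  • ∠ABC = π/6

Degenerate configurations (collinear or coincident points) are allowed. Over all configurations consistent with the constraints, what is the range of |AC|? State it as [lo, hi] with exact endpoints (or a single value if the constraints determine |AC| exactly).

|AB| ∈ {36}
|BC| ∈ {22}
|AC| ∈ {2·√(445 - 198·√(3))}

|AC| = 2·√(445 - 198·√(3))  (≈ 20.2044)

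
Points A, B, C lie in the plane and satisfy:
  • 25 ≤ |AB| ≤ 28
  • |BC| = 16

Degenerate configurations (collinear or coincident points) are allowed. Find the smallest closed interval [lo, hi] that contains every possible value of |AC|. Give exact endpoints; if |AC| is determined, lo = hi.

|AC| ∈ [9, 44]  (≈ [9.0000, 44.0000])

|AB| ∈ [25, 28]
|BC| ∈ {16}
|AC| ∈ [9, 44]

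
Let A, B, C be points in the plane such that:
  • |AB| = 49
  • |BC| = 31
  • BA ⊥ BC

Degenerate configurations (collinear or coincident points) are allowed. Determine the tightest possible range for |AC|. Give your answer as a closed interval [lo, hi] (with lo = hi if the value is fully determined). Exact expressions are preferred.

|AC| = 41·√(2)  (≈ 57.9828)

|AB| ∈ {49}
|BC| ∈ {31}
|AC| ∈ {41·√(2)}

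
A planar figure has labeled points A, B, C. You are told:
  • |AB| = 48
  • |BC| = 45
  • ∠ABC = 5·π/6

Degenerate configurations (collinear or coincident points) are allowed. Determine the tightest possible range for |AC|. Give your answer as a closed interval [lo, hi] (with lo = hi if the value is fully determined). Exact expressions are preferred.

|AC| = 3·√(240·√(3) + 481)  (≈ 89.8345)

|AB| ∈ {48}
|BC| ∈ {45}
|AC| ∈ {3·√(240·√(3) + 481)}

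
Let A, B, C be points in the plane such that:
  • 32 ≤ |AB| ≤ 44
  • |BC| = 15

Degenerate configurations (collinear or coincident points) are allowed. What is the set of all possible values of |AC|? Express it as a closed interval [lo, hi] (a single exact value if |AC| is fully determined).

|AB| ∈ [32, 44]
|BC| ∈ {15}
|AC| ∈ [17, 59]

|AC| ∈ [17, 59]  (≈ [17.0000, 59.0000])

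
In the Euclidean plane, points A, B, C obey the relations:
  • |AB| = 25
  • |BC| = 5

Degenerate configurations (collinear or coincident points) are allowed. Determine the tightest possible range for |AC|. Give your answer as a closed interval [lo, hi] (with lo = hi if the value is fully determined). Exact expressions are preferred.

|AC| ∈ [20, 30]  (≈ [20.0000, 30.0000])

|AB| ∈ {25}
|BC| ∈ {5}
|AC| ∈ [20, 30]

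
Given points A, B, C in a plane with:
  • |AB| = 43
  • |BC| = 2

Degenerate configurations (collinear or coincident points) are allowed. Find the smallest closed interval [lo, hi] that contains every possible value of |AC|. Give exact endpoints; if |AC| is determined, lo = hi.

|AC| ∈ [41, 45]  (≈ [41.0000, 45.0000])

|AB| ∈ {43}
|BC| ∈ {2}
|AC| ∈ [41, 45]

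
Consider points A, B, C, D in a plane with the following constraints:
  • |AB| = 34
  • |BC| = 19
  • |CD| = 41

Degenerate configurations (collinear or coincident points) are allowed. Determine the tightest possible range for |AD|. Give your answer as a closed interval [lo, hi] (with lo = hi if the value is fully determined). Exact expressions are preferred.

|AD| ∈ [0, 94]  (≈ [0.0000, 94.0000])

|AB| ∈ {34}
|BC| ∈ {19}
|CD| ∈ {41}
|AC| ∈ [15, 53]
|BD| ∈ [22, 60]
|AD| ∈ [0, 94]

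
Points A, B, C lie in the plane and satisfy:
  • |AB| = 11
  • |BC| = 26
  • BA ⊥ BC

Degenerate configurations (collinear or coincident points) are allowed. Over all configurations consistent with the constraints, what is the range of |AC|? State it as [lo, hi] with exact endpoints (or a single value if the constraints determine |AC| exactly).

|AB| ∈ {11}
|BC| ∈ {26}
|AC| ∈ {√(797)}

|AC| = √(797)  (≈ 28.2312)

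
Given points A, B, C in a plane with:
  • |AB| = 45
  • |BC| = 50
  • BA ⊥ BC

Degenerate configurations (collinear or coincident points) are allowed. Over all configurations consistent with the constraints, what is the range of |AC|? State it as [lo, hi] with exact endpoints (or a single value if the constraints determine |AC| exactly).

|AB| ∈ {45}
|BC| ∈ {50}
|AC| ∈ {5·√(181)}

|AC| = 5·√(181)  (≈ 67.2681)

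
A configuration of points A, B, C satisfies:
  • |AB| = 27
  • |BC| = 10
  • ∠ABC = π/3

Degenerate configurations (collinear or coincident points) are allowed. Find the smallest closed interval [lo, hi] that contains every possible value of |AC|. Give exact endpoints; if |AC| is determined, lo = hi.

|AB| ∈ {27}
|BC| ∈ {10}
|AC| ∈ {√(559)}

|AC| = √(559)  (≈ 23.6432)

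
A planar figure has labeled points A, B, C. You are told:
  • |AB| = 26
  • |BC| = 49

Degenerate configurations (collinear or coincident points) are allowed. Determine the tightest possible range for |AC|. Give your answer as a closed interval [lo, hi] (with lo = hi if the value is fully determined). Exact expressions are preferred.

|AB| ∈ {26}
|BC| ∈ {49}
|AC| ∈ [23, 75]

|AC| ∈ [23, 75]  (≈ [23.0000, 75.0000])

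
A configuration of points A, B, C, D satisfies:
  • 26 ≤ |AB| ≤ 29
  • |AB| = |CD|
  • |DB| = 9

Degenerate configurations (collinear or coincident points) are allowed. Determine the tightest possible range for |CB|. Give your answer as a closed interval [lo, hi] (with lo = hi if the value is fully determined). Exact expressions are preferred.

|AB| ∈ [26, 29]
|BD| ∈ {9}
|CD| ∈ [26, 29]
|AD| ∈ [17, 38]
|BC| ∈ [17, 38]
|AC| ∈ [0, 67]

|CB| ∈ [17, 38]  (≈ [17.0000, 38.0000])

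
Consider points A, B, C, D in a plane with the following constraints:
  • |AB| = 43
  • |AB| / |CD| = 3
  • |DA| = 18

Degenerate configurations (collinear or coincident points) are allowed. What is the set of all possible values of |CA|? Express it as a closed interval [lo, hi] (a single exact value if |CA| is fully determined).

|AB| ∈ {43}
|AD| ∈ {18}
|CD| ∈ {43/3}
|BD| ∈ [25, 61]
|AC| ∈ [11/3, 97/3]
|BC| ∈ [32/3, 226/3]

|CA| ∈ [11/3, 97/3]  (≈ [3.6667, 32.3333])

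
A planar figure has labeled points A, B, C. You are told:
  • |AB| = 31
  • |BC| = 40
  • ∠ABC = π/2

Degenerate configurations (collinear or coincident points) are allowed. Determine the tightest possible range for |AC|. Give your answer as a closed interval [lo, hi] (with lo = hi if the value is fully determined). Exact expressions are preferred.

|AB| ∈ {31}
|BC| ∈ {40}
|AC| ∈ {√(2561)}

|AC| = √(2561)  (≈ 50.6063)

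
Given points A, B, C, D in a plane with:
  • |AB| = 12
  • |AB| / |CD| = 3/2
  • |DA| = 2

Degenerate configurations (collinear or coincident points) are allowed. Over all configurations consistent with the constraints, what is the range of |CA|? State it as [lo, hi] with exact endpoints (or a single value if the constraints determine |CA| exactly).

|CA| ∈ [6, 10]  (≈ [6.0000, 10.0000])

|AB| ∈ {12}
|AD| ∈ {2}
|CD| ∈ {8}
|BD| ∈ [10, 14]
|AC| ∈ [6, 10]
|BC| ∈ [2, 22]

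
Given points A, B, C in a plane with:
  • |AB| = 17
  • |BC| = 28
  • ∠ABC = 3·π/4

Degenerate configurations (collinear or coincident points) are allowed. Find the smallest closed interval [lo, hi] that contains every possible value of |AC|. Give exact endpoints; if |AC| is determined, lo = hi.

|AB| ∈ {17}
|BC| ∈ {28}
|AC| ∈ {√(476·√(2) + 1073)}

|AC| = √(476·√(2) + 1073)  (≈ 41.7871)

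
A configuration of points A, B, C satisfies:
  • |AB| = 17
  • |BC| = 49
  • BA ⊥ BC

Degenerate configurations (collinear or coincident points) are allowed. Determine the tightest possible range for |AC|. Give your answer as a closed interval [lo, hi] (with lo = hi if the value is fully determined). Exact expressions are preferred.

|AB| ∈ {17}
|BC| ∈ {49}
|AC| ∈ {√(2690)}

|AC| = √(2690)  (≈ 51.8652)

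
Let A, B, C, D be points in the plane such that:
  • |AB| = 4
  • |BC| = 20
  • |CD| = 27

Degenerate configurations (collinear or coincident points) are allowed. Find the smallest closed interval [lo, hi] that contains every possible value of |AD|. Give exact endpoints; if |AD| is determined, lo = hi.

|AB| ∈ {4}
|BC| ∈ {20}
|CD| ∈ {27}
|AC| ∈ [16, 24]
|BD| ∈ [7, 47]
|AD| ∈ [3, 51]

|AD| ∈ [3, 51]  (≈ [3.0000, 51.0000])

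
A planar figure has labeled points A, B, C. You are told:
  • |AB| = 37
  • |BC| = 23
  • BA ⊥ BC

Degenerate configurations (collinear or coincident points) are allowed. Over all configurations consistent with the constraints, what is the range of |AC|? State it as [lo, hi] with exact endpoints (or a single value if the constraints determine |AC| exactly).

|AC| = √(1898)  (≈ 43.5660)

|AB| ∈ {37}
|BC| ∈ {23}
|AC| ∈ {√(1898)}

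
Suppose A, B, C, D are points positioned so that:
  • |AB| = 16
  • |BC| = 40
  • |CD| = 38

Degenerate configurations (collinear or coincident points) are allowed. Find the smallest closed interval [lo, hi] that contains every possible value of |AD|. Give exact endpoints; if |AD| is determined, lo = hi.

|AD| ∈ [0, 94]  (≈ [0.0000, 94.0000])

|AB| ∈ {16}
|BC| ∈ {40}
|CD| ∈ {38}
|AC| ∈ [24, 56]
|BD| ∈ [2, 78]
|AD| ∈ [0, 94]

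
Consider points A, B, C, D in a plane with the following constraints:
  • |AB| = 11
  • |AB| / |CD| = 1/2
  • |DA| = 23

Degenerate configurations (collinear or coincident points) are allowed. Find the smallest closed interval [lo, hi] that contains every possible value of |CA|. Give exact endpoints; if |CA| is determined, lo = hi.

|AB| ∈ {11}
|AD| ∈ {23}
|CD| ∈ {22}
|BD| ∈ [12, 34]
|AC| ∈ [1, 45]
|BC| ∈ [0, 56]

|CA| ∈ [1, 45]  (≈ [1.0000, 45.0000])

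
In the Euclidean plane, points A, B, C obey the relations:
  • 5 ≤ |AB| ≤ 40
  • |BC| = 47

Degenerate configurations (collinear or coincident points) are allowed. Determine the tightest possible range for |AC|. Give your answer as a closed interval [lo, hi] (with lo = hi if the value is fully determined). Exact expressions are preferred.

|AC| ∈ [7, 87]  (≈ [7.0000, 87.0000])

|AB| ∈ [5, 40]
|BC| ∈ {47}
|AC| ∈ [7, 87]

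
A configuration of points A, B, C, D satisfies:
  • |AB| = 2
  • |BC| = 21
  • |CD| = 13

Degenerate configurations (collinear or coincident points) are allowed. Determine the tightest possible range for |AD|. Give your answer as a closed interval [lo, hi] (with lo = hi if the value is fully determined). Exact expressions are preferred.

|AD| ∈ [6, 36]  (≈ [6.0000, 36.0000])

|AB| ∈ {2}
|BC| ∈ {21}
|CD| ∈ {13}
|AC| ∈ [19, 23]
|BD| ∈ [8, 34]
|AD| ∈ [6, 36]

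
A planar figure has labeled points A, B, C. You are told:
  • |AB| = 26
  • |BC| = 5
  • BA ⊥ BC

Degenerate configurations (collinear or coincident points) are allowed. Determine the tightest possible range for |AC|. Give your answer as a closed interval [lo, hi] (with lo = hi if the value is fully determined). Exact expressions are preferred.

|AC| = √(701)  (≈ 26.4764)

|AB| ∈ {26}
|BC| ∈ {5}
|AC| ∈ {√(701)}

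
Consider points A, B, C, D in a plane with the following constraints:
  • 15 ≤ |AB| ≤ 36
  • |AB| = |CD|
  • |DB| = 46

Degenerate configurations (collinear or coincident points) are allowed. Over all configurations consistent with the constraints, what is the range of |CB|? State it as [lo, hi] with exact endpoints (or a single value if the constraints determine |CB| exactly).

|AB| ∈ [15, 36]
|BD| ∈ {46}
|CD| ∈ [15, 36]
|AD| ∈ [10, 82]
|BC| ∈ [10, 82]
|AC| ∈ [0, 118]

|CB| ∈ [10, 82]  (≈ [10.0000, 82.0000])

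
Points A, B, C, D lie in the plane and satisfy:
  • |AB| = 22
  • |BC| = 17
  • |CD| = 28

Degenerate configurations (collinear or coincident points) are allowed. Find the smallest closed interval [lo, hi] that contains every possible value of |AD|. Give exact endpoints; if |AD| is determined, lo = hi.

|AD| ∈ [0, 67]  (≈ [0.0000, 67.0000])

|AB| ∈ {22}
|BC| ∈ {17}
|CD| ∈ {28}
|AC| ∈ [5, 39]
|BD| ∈ [11, 45]
|AD| ∈ [0, 67]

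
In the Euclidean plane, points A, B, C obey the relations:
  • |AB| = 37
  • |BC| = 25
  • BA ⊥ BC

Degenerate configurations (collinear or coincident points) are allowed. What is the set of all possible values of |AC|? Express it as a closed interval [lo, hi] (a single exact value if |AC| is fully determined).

|AB| ∈ {37}
|BC| ∈ {25}
|AC| ∈ {√(1994)}

|AC| = √(1994)  (≈ 44.6542)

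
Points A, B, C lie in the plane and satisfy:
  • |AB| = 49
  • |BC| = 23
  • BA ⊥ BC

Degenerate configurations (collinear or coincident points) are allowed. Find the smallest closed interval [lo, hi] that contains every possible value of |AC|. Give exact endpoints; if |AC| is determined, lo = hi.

|AC| = √(2930)  (≈ 54.1295)

|AB| ∈ {49}
|BC| ∈ {23}
|AC| ∈ {√(2930)}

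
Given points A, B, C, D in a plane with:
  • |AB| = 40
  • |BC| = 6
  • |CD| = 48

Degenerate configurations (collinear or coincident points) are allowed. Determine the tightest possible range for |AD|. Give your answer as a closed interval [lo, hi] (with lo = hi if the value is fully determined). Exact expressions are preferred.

|AB| ∈ {40}
|BC| ∈ {6}
|CD| ∈ {48}
|AC| ∈ [34, 46]
|BD| ∈ [42, 54]
|AD| ∈ [2, 94]

|AD| ∈ [2, 94]  (≈ [2.0000, 94.0000])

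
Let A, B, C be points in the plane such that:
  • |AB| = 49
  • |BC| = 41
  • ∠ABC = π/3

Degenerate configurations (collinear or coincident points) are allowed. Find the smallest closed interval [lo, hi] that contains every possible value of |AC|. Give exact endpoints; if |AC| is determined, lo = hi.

|AC| = √(2073)  (≈ 45.5302)

|AB| ∈ {49}
|BC| ∈ {41}
|AC| ∈ {√(2073)}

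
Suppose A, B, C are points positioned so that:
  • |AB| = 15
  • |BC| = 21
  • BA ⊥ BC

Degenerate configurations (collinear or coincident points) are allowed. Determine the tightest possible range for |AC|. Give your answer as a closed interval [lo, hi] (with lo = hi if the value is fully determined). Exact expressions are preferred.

|AB| ∈ {15}
|BC| ∈ {21}
|AC| ∈ {3·√(74)}

|AC| = 3·√(74)  (≈ 25.8070)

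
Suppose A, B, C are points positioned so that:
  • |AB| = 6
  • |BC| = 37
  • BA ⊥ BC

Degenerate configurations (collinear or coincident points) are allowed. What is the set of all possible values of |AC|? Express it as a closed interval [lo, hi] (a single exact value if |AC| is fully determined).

|AB| ∈ {6}
|BC| ∈ {37}
|AC| ∈ {√(1405)}

|AC| = √(1405)  (≈ 37.4833)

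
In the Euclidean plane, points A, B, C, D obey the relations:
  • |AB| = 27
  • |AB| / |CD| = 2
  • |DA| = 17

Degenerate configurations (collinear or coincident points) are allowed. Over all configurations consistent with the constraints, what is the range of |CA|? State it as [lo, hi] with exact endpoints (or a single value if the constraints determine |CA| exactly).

|AB| ∈ {27}
|AD| ∈ {17}
|CD| ∈ {27/2}
|BD| ∈ [10, 44]
|AC| ∈ [7/2, 61/2]
|BC| ∈ [0, 115/2]

|CA| ∈ [7/2, 61/2]  (≈ [3.5000, 30.5000])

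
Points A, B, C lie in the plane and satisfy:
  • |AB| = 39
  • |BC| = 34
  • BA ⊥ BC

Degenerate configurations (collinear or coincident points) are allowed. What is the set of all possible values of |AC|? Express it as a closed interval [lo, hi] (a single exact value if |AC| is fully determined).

|AC| = √(2677)  (≈ 51.7397)

|AB| ∈ {39}
|BC| ∈ {34}
|AC| ∈ {√(2677)}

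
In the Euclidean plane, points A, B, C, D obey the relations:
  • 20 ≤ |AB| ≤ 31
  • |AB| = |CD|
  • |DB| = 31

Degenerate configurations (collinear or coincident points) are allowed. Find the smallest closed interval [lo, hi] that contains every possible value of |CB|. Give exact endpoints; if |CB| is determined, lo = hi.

|CB| ∈ [0, 62]  (≈ [0.0000, 62.0000])

|AB| ∈ [20, 31]
|BD| ∈ {31}
|CD| ∈ [20, 31]
|AD| ∈ [0, 62]
|BC| ∈ [0, 62]
|AC| ∈ [0, 93]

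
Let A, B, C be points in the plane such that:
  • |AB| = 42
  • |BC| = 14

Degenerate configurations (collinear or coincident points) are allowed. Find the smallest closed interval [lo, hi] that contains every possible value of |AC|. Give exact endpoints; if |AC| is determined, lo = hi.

|AC| ∈ [28, 56]  (≈ [28.0000, 56.0000])

|AB| ∈ {42}
|BC| ∈ {14}
|AC| ∈ [28, 56]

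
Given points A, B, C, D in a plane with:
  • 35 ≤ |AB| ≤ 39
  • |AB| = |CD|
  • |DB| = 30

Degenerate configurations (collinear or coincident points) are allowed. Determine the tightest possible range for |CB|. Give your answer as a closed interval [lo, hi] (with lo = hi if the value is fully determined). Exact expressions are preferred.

|CB| ∈ [5, 69]  (≈ [5.0000, 69.0000])

|AB| ∈ [35, 39]
|BD| ∈ {30}
|CD| ∈ [35, 39]
|AD| ∈ [5, 69]
|BC| ∈ [5, 69]
|AC| ∈ [0, 108]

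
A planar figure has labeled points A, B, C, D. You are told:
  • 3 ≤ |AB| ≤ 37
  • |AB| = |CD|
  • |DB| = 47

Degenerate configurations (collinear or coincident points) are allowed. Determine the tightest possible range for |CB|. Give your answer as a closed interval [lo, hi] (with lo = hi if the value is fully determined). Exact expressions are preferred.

|CB| ∈ [10, 84]  (≈ [10.0000, 84.0000])

|AB| ∈ [3, 37]
|BD| ∈ {47}
|CD| ∈ [3, 37]
|AD| ∈ [10, 84]
|BC| ∈ [10, 84]
|AC| ∈ [0, 121]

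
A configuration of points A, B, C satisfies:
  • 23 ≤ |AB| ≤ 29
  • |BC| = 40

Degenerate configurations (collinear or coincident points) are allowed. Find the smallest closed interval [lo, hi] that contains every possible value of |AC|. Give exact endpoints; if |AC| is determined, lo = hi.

|AC| ∈ [11, 69]  (≈ [11.0000, 69.0000])

|AB| ∈ [23, 29]
|BC| ∈ {40}
|AC| ∈ [11, 69]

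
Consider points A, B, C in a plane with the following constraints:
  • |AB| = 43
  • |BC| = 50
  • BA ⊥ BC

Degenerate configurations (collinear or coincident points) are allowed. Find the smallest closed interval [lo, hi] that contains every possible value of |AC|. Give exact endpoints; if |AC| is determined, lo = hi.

|AC| = √(4349)  (≈ 65.9469)

|AB| ∈ {43}
|BC| ∈ {50}
|AC| ∈ {√(4349)}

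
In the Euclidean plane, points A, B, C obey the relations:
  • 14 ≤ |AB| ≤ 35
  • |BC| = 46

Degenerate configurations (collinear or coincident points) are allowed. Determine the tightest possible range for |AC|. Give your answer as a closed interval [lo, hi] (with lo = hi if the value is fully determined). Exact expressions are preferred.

|AC| ∈ [11, 81]  (≈ [11.0000, 81.0000])

|AB| ∈ [14, 35]
|BC| ∈ {46}
|AC| ∈ [11, 81]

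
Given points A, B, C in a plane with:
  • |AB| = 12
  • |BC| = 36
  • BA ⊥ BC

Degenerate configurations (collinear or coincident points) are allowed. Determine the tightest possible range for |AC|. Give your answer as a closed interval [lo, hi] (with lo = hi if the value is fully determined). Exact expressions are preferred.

|AB| ∈ {12}
|BC| ∈ {36}
|AC| ∈ {12·√(10)}

|AC| = 12·√(10)  (≈ 37.9473)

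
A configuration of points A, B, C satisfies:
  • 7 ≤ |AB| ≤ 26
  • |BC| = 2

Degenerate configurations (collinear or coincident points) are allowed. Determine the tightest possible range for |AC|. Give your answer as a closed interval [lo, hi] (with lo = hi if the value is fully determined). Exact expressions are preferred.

|AC| ∈ [5, 28]  (≈ [5.0000, 28.0000])

|AB| ∈ [7, 26]
|BC| ∈ {2}
|AC| ∈ [5, 28]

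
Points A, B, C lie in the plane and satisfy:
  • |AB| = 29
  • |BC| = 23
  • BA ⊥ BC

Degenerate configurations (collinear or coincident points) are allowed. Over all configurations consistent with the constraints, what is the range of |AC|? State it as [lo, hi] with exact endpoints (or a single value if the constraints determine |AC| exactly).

|AB| ∈ {29}
|BC| ∈ {23}
|AC| ∈ {√(1370)}

|AC| = √(1370)  (≈ 37.0135)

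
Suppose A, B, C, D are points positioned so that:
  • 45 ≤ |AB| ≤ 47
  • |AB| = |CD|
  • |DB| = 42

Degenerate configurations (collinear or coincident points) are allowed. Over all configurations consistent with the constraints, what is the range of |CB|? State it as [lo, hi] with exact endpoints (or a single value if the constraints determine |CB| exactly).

|AB| ∈ [45, 47]
|BD| ∈ {42}
|CD| ∈ [45, 47]
|AD| ∈ [3, 89]
|BC| ∈ [3, 89]
|AC| ∈ [0, 136]

|CB| ∈ [3, 89]  (≈ [3.0000, 89.0000])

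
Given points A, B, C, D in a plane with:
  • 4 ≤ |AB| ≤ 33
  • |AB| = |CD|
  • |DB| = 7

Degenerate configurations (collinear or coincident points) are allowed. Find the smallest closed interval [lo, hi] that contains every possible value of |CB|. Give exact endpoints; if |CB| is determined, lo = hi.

|AB| ∈ [4, 33]
|BD| ∈ {7}
|CD| ∈ [4, 33]
|AD| ∈ [0, 40]
|BC| ∈ [0, 40]
|AC| ∈ [0, 73]

|CB| ∈ [0, 40]  (≈ [0.0000, 40.0000])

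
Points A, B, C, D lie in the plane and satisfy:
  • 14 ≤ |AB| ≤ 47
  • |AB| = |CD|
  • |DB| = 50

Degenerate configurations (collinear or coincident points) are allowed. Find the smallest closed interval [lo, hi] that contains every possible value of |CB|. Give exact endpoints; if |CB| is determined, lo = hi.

|AB| ∈ [14, 47]
|BD| ∈ {50}
|CD| ∈ [14, 47]
|AD| ∈ [3, 97]
|BC| ∈ [3, 97]
|AC| ∈ [0, 144]

|CB| ∈ [3, 97]  (≈ [3.0000, 97.0000])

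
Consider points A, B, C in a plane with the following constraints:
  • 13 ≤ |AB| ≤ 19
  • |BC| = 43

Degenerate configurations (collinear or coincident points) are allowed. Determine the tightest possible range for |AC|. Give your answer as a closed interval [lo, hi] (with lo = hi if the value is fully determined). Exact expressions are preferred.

|AC| ∈ [24, 62]  (≈ [24.0000, 62.0000])

|AB| ∈ [13, 19]
|BC| ∈ {43}
|AC| ∈ [24, 62]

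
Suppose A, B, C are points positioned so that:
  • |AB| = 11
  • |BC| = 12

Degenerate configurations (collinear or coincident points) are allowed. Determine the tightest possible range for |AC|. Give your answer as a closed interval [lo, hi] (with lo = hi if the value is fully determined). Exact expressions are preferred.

|AC| ∈ [1, 23]  (≈ [1.0000, 23.0000])

|AB| ∈ {11}
|BC| ∈ {12}
|AC| ∈ [1, 23]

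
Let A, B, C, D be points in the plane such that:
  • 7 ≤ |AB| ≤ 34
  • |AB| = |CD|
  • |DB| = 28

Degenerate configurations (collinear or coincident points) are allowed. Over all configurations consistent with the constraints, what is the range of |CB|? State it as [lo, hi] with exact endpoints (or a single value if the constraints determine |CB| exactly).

|AB| ∈ [7, 34]
|BD| ∈ {28}
|CD| ∈ [7, 34]
|AD| ∈ [0, 62]
|BC| ∈ [0, 62]
|AC| ∈ [0, 96]

|CB| ∈ [0, 62]  (≈ [0.0000, 62.0000])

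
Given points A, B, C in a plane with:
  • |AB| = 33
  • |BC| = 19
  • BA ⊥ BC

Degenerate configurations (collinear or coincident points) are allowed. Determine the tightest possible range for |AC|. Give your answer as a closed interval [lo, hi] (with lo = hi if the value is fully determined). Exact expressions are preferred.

|AC| = 5·√(58)  (≈ 38.0789)

|AB| ∈ {33}
|BC| ∈ {19}
|AC| ∈ {5·√(58)}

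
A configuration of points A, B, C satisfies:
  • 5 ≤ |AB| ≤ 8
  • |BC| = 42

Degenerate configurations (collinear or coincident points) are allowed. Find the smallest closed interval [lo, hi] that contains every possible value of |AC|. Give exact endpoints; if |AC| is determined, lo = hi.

|AB| ∈ [5, 8]
|BC| ∈ {42}
|AC| ∈ [34, 50]

|AC| ∈ [34, 50]  (≈ [34.0000, 50.0000])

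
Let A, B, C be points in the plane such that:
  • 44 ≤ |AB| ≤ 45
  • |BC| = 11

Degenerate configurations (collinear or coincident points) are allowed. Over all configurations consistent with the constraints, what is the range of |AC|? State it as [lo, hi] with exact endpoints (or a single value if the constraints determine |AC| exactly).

|AB| ∈ [44, 45]
|BC| ∈ {11}
|AC| ∈ [33, 56]

|AC| ∈ [33, 56]  (≈ [33.0000, 56.0000])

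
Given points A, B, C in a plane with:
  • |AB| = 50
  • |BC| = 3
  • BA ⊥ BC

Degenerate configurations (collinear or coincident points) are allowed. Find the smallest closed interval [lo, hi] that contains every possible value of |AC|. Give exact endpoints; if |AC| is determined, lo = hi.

|AC| = √(2509)  (≈ 50.0899)

|AB| ∈ {50}
|BC| ∈ {3}
|AC| ∈ {√(2509)}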